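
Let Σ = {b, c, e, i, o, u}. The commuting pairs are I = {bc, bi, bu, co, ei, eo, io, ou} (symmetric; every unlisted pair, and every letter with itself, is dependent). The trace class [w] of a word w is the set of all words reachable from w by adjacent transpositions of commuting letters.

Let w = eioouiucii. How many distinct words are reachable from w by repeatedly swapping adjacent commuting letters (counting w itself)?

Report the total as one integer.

drop 0:e onto floor
drop 1:i onto floor
drop 2:o onto floor
drop 3:o onto {2:o}
drop 4:u onto {0:e, 1:i}
drop 5:i onto {4:u}
drop 6:u onto {5:i}
drop 7:c onto {6:u}
drop 8:i onto {7:c}
drop 9:i onto {8:i}
ground layer = {0:e, 1:i, 2:o}
drop-orders for the pieces not yet dropped (sum over which currently-grounded one goes next):
  1 to go: {3} 1  {9} 1
  2 to go: {2,3} 1  {3,9} 2  {8,9} 1
  3 to go: {2,3,9} 3  {3,8,9} 3  {7,8,9} 1
  4 to go: {2,3,8,9} 6  {3,7,8,9} 4  {6,7,8,9} 1
  5 to go: {2,3,7,8,9} 10  {3,6,7,8,9} 5  {5,6,7,8,9} 1
  6 to go: {2,3,6,7,8,9} 15  {3,5,6,7,8,9} 6  {4,5,6,7,8,9} 1
  7 to go: {0,4,5,6,7,8,9} 1  {1,4,5,6,7,8,9} 1  {2,3,5,6,7,8,9} 21  {3,4,5,6,7,8,9} 7
  8 to go: {0,1,4,5,6,7,8,9} 2  {0,3,4,5,6,7,8,9} 8  {1,3,4,5,6,7,8,9} 8  {2,3,4,5,6,7,8,9} 28
  if 0:e drops first: 36 orders
  if 1:i drops first: 36 orders
  if 2:o drops first: 18 orders
heap linearizations: 90

90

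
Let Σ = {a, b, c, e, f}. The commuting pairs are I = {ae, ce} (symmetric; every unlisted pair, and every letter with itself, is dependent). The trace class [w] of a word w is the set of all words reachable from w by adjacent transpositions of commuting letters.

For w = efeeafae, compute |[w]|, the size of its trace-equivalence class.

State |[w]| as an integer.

0(e) covers ∅
1(f) covers 0:e
2(e) covers 1:f
3(e) covers 2:e
4(a) covers 1:f
5(f) covers 3:e, 4:a
6(a) covers 5:f
7(e) covers 5:f
floor of heap: 0:e
completions by unplaced set U, small U first (add the entries for U minus each lowest piece of U):
  |U|=1: {6}:1  {7}:1
  |U|=2: {6,7}:2
  |U|=3: {5,6,7}:2
  |U|=4: {3,5,6,7}:2  {4,5,6,7}:2
  |U|=5: {2,3,5,6,7}:2  {3,4,5,6,7}:4
  |U|=6: {2,3,4,5,6,7}:6
  start at 0(e): 6

6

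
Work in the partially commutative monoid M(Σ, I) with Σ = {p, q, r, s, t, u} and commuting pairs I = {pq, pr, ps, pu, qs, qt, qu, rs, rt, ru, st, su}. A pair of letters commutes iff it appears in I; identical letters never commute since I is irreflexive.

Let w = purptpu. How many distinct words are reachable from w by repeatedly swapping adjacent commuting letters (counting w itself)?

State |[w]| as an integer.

42

piece 0:p — minimal
piece 1:u — minimal
piece 2:r — minimal
piece 3:p rests on {0:p}
piece 4:t rests on {1:u, 3:p}
piece 5:p rests on {4:t}
piece 6:u rests on {4:t}
minimal pieces: {0:p, 1:u, 2:r}
ways to finish when only these pieces remain (= sum over removing one remaining piece with nothing left below it):
  1 left: {2}→1  {5}→1  {6}→1
  2 left: {2,5}→2  {2,6}→2  {5,6}→2
  3 left: {2,5,6}→6  {4,5,6}→2
  4 left: {1,4,5,6}→2  {2,4,5,6}→8  {3,4,5,6}→2
  5 left: {0,3,4,5,6}→2  {1,2,4,5,6}→10  {1,3,4,5,6}→4  {2,3,4,5,6}→10
  placing 0:p first → 24 extensions
  placing 1:u first → 12 extensions
  placing 2:r first → 6 extensions
total linear extensions = 42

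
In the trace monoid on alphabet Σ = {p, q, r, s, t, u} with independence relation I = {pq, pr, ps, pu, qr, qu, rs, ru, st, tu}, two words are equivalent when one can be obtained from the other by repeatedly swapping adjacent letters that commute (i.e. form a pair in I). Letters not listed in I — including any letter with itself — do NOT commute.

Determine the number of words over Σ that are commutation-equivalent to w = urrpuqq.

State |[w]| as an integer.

piece 0:u — minimal
piece 1:r — minimal
piece 2:r rests on {1:r}
piece 3:p — minimal
piece 4:u rests on {0:u}
piece 5:q — minimal
piece 6:q rests on {5:q}
minimal pieces: {0:u, 1:r, 3:p, 5:q}
ways to finish when only these pieces remain (= sum over removing one remaining piece with nothing left below it):
  1 left: {2}→1  {3}→1  {4}→1  {6}→1
  2 left: {0,4}→1  {1,2}→1  {2,3}→2  {2,4}→2  {2,6}→2  {3,4}→2  {3,6}→2  {4,6}→2  {5,6}→1
  3 left: {0,2,4}→3  {0,3,4}→3  {0,4,6}→3  {1,2,3}→3  {1,2,4}→3  {1,2,6}→3  {2,3,4}→6  {2,3,6}→6  {2,4,6}→6  {2,5,6}→3  {3,4,6}→6  {3,5,6}→3  {4,5,6}→3
  4 left: {0,1,2,4}→6  {0,2,3,4}→12  {0,2,4,6}→12  {0,3,4,6}→12  {0,4,5,6}→6  {1,2,3,4}→12  {1,2,3,6}→12  {1,2,4,6}→12  {1,2,5,6}→6  {2,3,4,6}→24  {2,3,5,6}→12  {2,4,5,6}→12  {3,4,5,6}→12
  5 left: {0,1,2,3,4}→30  {0,1,2,4,6}→30  {0,2,3,4,6}→60  {0,2,4,5,6}→30  {0,3,4,5,6}→30  {1,2,3,4,6}→60  {1,2,3,5,6}→30  {1,2,4,5,6}→30  {2,3,4,5,6}→60
  placing 0:u first → 180 extensions
  placing 1:r first → 180 extensions
  placing 3:p first → 90 extensions
  placing 5:q first → 180 extensions
total linear extensions = 630

630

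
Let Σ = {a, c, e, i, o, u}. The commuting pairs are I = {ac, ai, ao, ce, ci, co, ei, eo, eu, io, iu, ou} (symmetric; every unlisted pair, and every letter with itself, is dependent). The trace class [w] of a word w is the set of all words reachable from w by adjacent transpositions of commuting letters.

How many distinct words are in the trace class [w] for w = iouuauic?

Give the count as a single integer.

168

drop 0:i onto floor
drop 1:o onto floor
drop 2:u onto floor
drop 3:u onto {2:u}
drop 4:a onto {3:u}
drop 5:u onto {4:a}
drop 6:i onto {0:i}
drop 7:c onto {5:u}
ground layer = {0:i, 1:o, 2:u}
drop-orders for the pieces not yet dropped (sum over which currently-grounded one goes next):
  1 to go: {1} 1  {6} 1  {7} 1
  2 to go: {0,6} 1  {1,6} 2  {1,7} 2  {5,7} 1  {6,7} 2
  3 to go: {0,1,6} 3  {0,6,7} 3  {1,5,7} 3  {1,6,7} 6  {4,5,7} 1  {5,6,7} 3
  4 to go: {0,1,6,7} 12  {0,5,6,7} 6  {1,4,5,7} 4  {1,5,6,7} 12  {3,4,5,7} 1  {4,5,6,7} 4
  5 to go: {0,1,5,6,7} 30  {0,4,5,6,7} 10  {1,3,4,5,7} 5  {1,4,5,6,7} 20  {2,3,4,5,7} 1  {3,4,5,6,7} 5
  6 to go: {0,1,4,5,6,7} 60  {0,3,4,5,6,7} 15  {1,2,3,4,5,7} 6  {1,3,4,5,6,7} 30  {2,3,4,5,6,7} 6
  if 0:i drops first: 42 orders
  if 1:o drops first: 21 orders
  if 2:u drops first: 105 orders
heap linearizations: 168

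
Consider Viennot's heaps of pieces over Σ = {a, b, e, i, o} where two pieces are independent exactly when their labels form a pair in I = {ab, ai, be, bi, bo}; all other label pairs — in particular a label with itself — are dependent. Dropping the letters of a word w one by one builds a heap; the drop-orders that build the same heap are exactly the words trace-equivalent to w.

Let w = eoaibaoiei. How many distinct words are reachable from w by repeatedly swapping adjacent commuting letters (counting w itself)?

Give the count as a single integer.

30

#0=e has no predecessor
#1=o depends on [0:e]
#2=a depends on [1:o]
#3=i depends on [1:o]
#4=b has no predecessor
#5=a depends on [2:a]
#6=o depends on [3:i, 5:a]
#7=i depends on [6:o]
#8=e depends on [7:i]
#9=i depends on [8:e]
sources: [0:e, 4:b]
N(rest) = Σ N(rest − s) over sources s of rest; N(one piece) = 1:
  size 1 → [4]=1  [9]=1
  size 2 → [4,9]=2  [8,9]=1
  size 3 → [4,8,9]=3  [7,8,9]=1
  size 4 → [4,7,8,9]=4  [6,7,8,9]=1
  size 5 → [3,6,7,8,9]=1  [4,6,7,8,9]=5  [5,6,7,8,9]=1
  size 6 → [2,5,6,7,8,9]=1  [3,4,6,7,8,9]=6  [3,5,6,7,8,9]=2  [4,5,6,7,8,9]=6
  size 7 → [2,3,5,6,7,8,9]=3  [2,4,5,6,7,8,9]=7  [3,4,5,6,7,8,9]=14
  size 8 → [1,2,3,5,6,7,8,9]=3  [2,3,4,5,6,7,8,9]=24
  first=0(e) contributes 27
  first=4(b) contributes 3
|[w]| = 30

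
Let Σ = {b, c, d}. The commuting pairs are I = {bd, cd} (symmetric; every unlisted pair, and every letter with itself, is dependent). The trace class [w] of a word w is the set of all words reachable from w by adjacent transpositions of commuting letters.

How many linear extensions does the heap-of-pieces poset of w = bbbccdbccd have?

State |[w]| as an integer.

45

drop 0:b onto floor
drop 1:b onto {0:b}
drop 2:b onto {1:b}
drop 3:c onto {2:b}
drop 4:c onto {3:c}
drop 5:d onto floor
drop 6:b onto {4:c}
drop 7:c onto {6:b}
drop 8:c onto {7:c}
drop 9:d onto {5:d}
ground layer = {0:b, 5:d}
drop-orders for the pieces not yet dropped (sum over which currently-grounded one goes next):
  1 to go: {8} 1  {9} 1
  2 to go: {5,9} 1  {7,8} 1  {8,9} 2
  3 to go: {5,8,9} 3  {6,7,8} 1  {7,8,9} 3
  4 to go: {4,6,7,8} 1  {5,7,8,9} 6  {6,7,8,9} 4
  5 to go: {3,4,6,7,8} 1  {4,6,7,8,9} 5  {5,6,7,8,9} 10
  6 to go: {2,3,4,6,7,8} 1  {3,4,6,7,8,9} 6  {4,5,6,7,8,9} 15
  7 to go: {1,2,3,4,6,7,8} 1  {2,3,4,6,7,8,9} 7  {3,4,5,6,7,8,9} 21
  8 to go: {0,1,2,3,4,6,7,8} 1  {1,2,3,4,6,7,8,9} 8  {2,3,4,5,6,7,8,9} 28
  if 0:b drops first: 36 orders
  if 5:d drops first: 9 orders
heap linearizations: 45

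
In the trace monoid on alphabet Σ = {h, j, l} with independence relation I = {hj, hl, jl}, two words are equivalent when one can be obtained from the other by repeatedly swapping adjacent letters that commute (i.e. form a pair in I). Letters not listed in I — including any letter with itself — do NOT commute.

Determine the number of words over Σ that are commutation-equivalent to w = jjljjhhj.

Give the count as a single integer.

drop 0:j onto floor
drop 1:j onto {0:j}
drop 2:l onto floor
drop 3:j onto {1:j}
drop 4:j onto {3:j}
drop 5:h onto floor
drop 6:h onto {5:h}
drop 7:j onto {4:j}
ground layer = {0:j, 2:l, 5:h}
drop-orders for the pieces not yet dropped (sum over which currently-grounded one goes next):
  1 to go: {2} 1  {6} 1  {7} 1
  2 to go: {2,6} 2  {2,7} 2  {4,7} 1  {5,6} 1  {6,7} 2
  3 to go: {2,4,7} 3  {2,5,6} 3  {2,6,7} 6  {3,4,7} 1  {4,6,7} 3  {5,6,7} 3
  4 to go: {1,3,4,7} 1  {2,3,4,7} 4  {2,4,6,7} 12  {2,5,6,7} 12  {3,4,6,7} 4  {4,5,6,7} 6
  5 to go: {0,1,3,4,7} 1  {1,2,3,4,7} 5  {1,3,4,6,7} 5  {2,3,4,6,7} 20  {2,4,5,6,7} 30  {3,4,5,6,7} 10
  6 to go: {0,1,2,3,4,7} 6  {0,1,3,4,6,7} 6  {1,2,3,4,6,7} 30  {1,3,4,5,6,7} 15  {2,3,4,5,6,7} 60
  if 0:j drops first: 105 orders
  if 2:l drops first: 21 orders
  if 5:h drops first: 42 orders
heap linearizations: 168

168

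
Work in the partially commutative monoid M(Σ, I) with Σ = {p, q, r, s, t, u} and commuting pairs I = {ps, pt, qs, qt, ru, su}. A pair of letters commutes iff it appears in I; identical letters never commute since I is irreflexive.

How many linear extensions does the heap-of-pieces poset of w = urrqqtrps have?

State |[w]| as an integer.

drop 0:u onto floor
drop 1:r onto floor
drop 2:r onto {1:r}
drop 3:q onto {0:u, 2:r}
drop 4:q onto {3:q}
drop 5:t onto {0:u, 2:r}
drop 6:r onto {4:q, 5:t}
drop 7:p onto {6:r}
drop 8:s onto {6:r}
ground layer = {0:u, 1:r}
drop-orders for the pieces not yet dropped (sum over which currently-grounded one goes next):
  1 to go: {7} 1  {8} 1
  2 to go: {7,8} 2
  3 to go: {6,7,8} 2
  4 to go: {4,6,7,8} 2  {5,6,7,8} 2
  5 to go: {3,4,6,7,8} 2  {4,5,6,7,8} 4
  6 to go: {3,4,5,6,7,8} 6
  7 to go: {0,3,4,5,6,7,8} 6  {2,3,4,5,6,7,8} 6
  if 0:u drops first: 6 orders
  if 1:r drops first: 12 orders
heap linearizations: 18

18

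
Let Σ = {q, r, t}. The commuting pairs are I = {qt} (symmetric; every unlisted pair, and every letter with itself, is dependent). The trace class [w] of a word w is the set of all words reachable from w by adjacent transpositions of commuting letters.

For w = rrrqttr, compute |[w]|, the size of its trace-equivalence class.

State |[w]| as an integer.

3

#0=r has no predecessor
#1=r depends on [0:r]
#2=r depends on [1:r]
#3=q depends on [2:r]
#4=t depends on [2:r]
#5=t depends on [4:t]
#6=r depends on [3:q, 5:t]
sources: [0:r]
N(rest) = Σ N(rest − s) over sources s of rest; N(one piece) = 1:
  size 1 → [6]=1
  size 2 → [3,6]=1  [5,6]=1
  size 3 → [3,5,6]=2  [4,5,6]=1
  size 4 → [3,4,5,6]=3
  size 5 → [2,3,4,5,6]=3
  first=0(r) contributes 3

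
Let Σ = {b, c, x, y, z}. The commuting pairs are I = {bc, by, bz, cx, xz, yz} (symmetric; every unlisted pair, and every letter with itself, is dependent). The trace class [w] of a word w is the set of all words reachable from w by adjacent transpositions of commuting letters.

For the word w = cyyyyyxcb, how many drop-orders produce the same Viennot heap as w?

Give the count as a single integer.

3

0(c) covers ∅
1(y) covers 0:c
2(y) covers 1:y
3(y) covers 2:y
4(y) covers 3:y
5(y) covers 4:y
6(x) covers 5:y
7(c) covers 5:y
8(b) covers 6:x
floor of heap: 0:c
completions by unplaced set U, small U first (add the entries for U minus each lowest piece of U):
  |U|=1: {7}:1  {8}:1
  |U|=2: {6,8}:1  {7,8}:2
  |U|=3: {6,7,8}:3
  |U|=4: {5,6,7,8}:3
  |U|=5: {4,5,6,7,8}:3
  |U|=6: {3,4,5,6,7,8}:3
  |U|=7: {2,3,4,5,6,7,8}:3
  start at 0(c): 3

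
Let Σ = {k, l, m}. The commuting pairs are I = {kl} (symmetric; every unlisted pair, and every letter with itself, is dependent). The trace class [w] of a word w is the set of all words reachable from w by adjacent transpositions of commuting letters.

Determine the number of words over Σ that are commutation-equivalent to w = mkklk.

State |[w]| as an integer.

4

0(m) covers ∅
1(k) covers 0:m
2(k) covers 1:k
3(l) covers 0:m
4(k) covers 2:k
floor of heap: 0:m
completions by unplaced set U, small U first (add the entries for U minus each lowest piece of U):
  |U|=1: {3}:1  {4}:1
  |U|=2: {2,4}:1  {3,4}:2
  |U|=3: {1,2,4}:1  {2,3,4}:3
  start at 0(m): 4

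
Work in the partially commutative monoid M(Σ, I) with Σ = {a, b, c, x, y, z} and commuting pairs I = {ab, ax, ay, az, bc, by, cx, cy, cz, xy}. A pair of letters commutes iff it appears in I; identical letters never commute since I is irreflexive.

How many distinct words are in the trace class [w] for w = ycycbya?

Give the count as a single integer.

140

#0=y has no predecessor
#1=c has no predecessor
#2=y depends on [0:y]
#3=c depends on [1:c]
#4=b has no predecessor
#5=y depends on [2:y]
#6=a depends on [3:c]
sources: [0:y, 1:c, 4:b]
N(rest) = Σ N(rest − s) over sources s of rest; N(one piece) = 1:
  size 1 → [4]=1  [5]=1  [6]=1
  size 2 → [2,5]=1  [3,6]=1  [4,5]=2  [4,6]=2  [5,6]=2
  size 3 → [0,2,5]=1  [1,3,6]=1  [2,4,5]=3  [2,5,6]=3  [3,4,6]=3  [3,5,6]=3  [4,5,6]=6
  size 4 → [0,2,4,5]=4  [0,2,5,6]=4  [1,3,4,6]=4  [1,3,5,6]=4  [2,3,5,6]=6  [2,4,5,6]=12  [3,4,5,6]=12
  size 5 → [0,2,3,5,6]=10  [0,2,4,5,6]=20  [1,2,3,5,6]=10  [1,3,4,5,6]=20  [2,3,4,5,6]=30
  first=0(y) contributes 60
  first=1(c) contributes 60
  first=4(b) contributes 20
|[w]| = 140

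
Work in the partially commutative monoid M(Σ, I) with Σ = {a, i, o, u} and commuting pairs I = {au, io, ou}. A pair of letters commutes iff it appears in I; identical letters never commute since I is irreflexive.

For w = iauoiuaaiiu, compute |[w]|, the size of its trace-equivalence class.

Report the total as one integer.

piece 0:i — minimal
piece 1:a rests on {0:i}
piece 2:u rests on {0:i}
piece 3:o rests on {1:a}
piece 4:i rests on {1:a, 2:u}
piece 5:u rests on {4:i}
piece 6:a rests on {3:o, 4:i}
piece 7:a rests on {6:a}
piece 8:i rests on {5:u, 7:a}
piece 9:i rests on {8:i}
piece 10:u rests on {9:i}
minimal pieces: {0:i}
ways to finish when only these pieces remain (= sum over removing one remaining piece with nothing left below it):
  1 left: {10}→1
  2 left: {9,10}→1
  3 left: {8,9,10}→1
  4 left: {5,8,9,10}→1  {7,8,9,10}→1
  5 left: {5,7,8,9,10}→2  {6,7,8,9,10}→1
  6 left: {3,6,7,8,9,10}→1  {5,6,7,8,9,10}→3
  7 left: {3,5,6,7,8,9,10}→4  {4,5,6,7,8,9,10}→3
  8 left: {2,4,5,6,7,8,9,10}→3  {3,4,5,6,7,8,9,10}→7
  9 left: {1,3,4,5,6,7,8,9,10}→7  {2,3,4,5,6,7,8,9,10}→10
  placing 0:i first → 17 extensions

17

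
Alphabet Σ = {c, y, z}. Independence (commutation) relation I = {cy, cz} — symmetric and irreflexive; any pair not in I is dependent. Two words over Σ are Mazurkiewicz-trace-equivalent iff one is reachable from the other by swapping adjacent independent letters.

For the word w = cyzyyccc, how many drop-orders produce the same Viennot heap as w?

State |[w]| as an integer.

0(c) covers ∅
1(y) covers ∅
2(z) covers 1:y
3(y) covers 2:z
4(y) covers 3:y
5(c) covers 0:c
6(c) covers 5:c
7(c) covers 6:c
floor of heap: 0:c, 1:y
completions by unplaced set U, small U first (add the entries for U minus each lowest piece of U):
  |U|=1: {4}:1  {7}:1
  |U|=2: {3,4}:1  {4,7}:2  {6,7}:1
  |U|=3: {2,3,4}:1  {3,4,7}:3  {4,6,7}:3  {5,6,7}:1
  |U|=4: {0,5,6,7}:1  {1,2,3,4}:1  {2,3,4,7}:4  {3,4,6,7}:6  {4,5,6,7}:4
  |U|=5: {0,4,5,6,7}:5  {1,2,3,4,7}:5  {2,3,4,6,7}:10  {3,4,5,6,7}:10
  |U|=6: {0,3,4,5,6,7}:15  {1,2,3,4,6,7}:15  {2,3,4,5,6,7}:20
  start at 0(c): 35
  start at 1(y): 35
sum over floor = 70

70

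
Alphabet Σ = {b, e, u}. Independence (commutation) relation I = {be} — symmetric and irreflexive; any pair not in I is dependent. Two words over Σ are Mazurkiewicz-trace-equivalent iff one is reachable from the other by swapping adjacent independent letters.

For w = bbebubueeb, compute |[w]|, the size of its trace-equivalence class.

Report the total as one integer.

12

drop 0:b onto floor
drop 1:b onto {0:b}
drop 2:e onto floor
drop 3:b onto {1:b}
drop 4:u onto {2:e, 3:b}
drop 5:b onto {4:u}
drop 6:u onto {5:b}
drop 7:e onto {6:u}
drop 8:e onto {7:e}
drop 9:b onto {6:u}
ground layer = {0:b, 2:e}
drop-orders for the pieces not yet dropped (sum over which currently-grounded one goes next):
  1 to go: {8} 1  {9} 1
  2 to go: {7,8} 1  {8,9} 2
  3 to go: {7,8,9} 3
  4 to go: {6,7,8,9} 3
  5 to go: {5,6,7,8,9} 3
  6 to go: {4,5,6,7,8,9} 3
  7 to go: {2,4,5,6,7,8,9} 3  {3,4,5,6,7,8,9} 3
  8 to go: {1,3,4,5,6,7,8,9} 3  {2,3,4,5,6,7,8,9} 6
  if 0:b drops first: 9 orders
  if 2:e drops first: 3 orders
heap linearizations: 12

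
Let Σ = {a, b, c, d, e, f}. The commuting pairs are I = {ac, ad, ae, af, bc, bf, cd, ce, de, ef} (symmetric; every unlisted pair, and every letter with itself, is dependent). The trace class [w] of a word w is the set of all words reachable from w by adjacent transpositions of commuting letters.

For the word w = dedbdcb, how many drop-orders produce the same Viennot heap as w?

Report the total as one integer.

0(d) covers ∅
1(e) covers ∅
2(d) covers 0:d
3(b) covers 1:e, 2:d
4(d) covers 3:b
5(c) covers ∅
6(b) covers 4:d
floor of heap: 0:d, 1:e, 5:c
completions by unplaced set U, small U first (add the entries for U minus each lowest piece of U):
  |U|=1: {5}:1  {6}:1
  |U|=2: {4,6}:1  {5,6}:2
  |U|=3: {3,4,6}:1  {4,5,6}:3
  |U|=4: {1,3,4,6}:1  {2,3,4,6}:1  {3,4,5,6}:4
  |U|=5: {0,2,3,4,6}:1  {1,2,3,4,6}:2  {1,3,4,5,6}:5  {2,3,4,5,6}:5
  start at 0(d): 12
  start at 1(e): 6
  start at 5(c): 3
sum over floor = 21

21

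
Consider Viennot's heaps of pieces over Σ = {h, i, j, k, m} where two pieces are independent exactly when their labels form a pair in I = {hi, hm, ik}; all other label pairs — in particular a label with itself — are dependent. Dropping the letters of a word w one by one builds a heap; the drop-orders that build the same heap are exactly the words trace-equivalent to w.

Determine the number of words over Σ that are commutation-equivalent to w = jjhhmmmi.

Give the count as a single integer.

0(j) covers ∅
1(j) covers 0:j
2(h) covers 1:j
3(h) covers 2:h
4(m) covers 1:j
5(m) covers 4:m
6(m) covers 5:m
7(i) covers 6:m
floor of heap: 0:j
completions by unplaced set U, small U first (add the entries for U minus each lowest piece of U):
  |U|=1: {3}:1  {7}:1
  |U|=2: {2,3}:1  {3,7}:2  {6,7}:1
  |U|=3: {2,3,7}:3  {3,6,7}:3  {5,6,7}:1
  |U|=4: {2,3,6,7}:6  {3,5,6,7}:4  {4,5,6,7}:1
  |U|=5: {2,3,5,6,7}:10  {3,4,5,6,7}:5
  |U|=6: {2,3,4,5,6,7}:15
  start at 0(j): 15

15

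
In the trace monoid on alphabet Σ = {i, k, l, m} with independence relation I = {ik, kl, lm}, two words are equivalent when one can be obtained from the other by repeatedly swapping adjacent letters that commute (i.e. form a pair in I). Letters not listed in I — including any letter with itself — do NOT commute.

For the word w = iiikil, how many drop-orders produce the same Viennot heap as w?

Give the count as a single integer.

6

#0=i has no predecessor
#1=i depends on [0:i]
#2=i depends on [1:i]
#3=k has no predecessor
#4=i depends on [2:i]
#5=l depends on [4:i]
sources: [0:i, 3:k]
N(rest) = Σ N(rest − s) over sources s of rest; N(one piece) = 1:
  size 1 → [3]=1  [5]=1
  size 2 → [3,5]=2  [4,5]=1
  size 3 → [2,4,5]=1  [3,4,5]=3
  size 4 → [1,2,4,5]=1  [2,3,4,5]=4
  first=0(i) contributes 5
  first=3(k) contributes 1
|[w]| = 6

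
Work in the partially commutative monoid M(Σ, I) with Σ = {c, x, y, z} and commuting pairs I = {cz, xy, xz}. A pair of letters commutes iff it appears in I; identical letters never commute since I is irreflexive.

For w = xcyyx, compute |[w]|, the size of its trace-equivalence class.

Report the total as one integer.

3

piece 0:x — minimal
piece 1:c rests on {0:x}
piece 2:y rests on {1:c}
piece 3:y rests on {2:y}
piece 4:x rests on {1:c}
minimal pieces: {0:x}
ways to finish when only these pieces remain (= sum over removing one remaining piece with nothing left below it):
  1 left: {3}→1  {4}→1
  2 left: {2,3}→1  {3,4}→2
  3 left: {2,3,4}→3
  placing 0:x first → 3 extensions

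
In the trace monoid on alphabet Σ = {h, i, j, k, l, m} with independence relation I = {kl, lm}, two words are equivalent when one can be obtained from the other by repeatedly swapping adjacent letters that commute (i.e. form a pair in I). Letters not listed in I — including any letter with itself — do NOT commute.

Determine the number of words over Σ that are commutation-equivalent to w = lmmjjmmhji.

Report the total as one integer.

3

piece 0:l — minimal
piece 1:m — minimal
piece 2:m rests on {1:m}
piece 3:j rests on {0:l, 2:m}
piece 4:j rests on {3:j}
piece 5:m rests on {4:j}
piece 6:m rests on {5:m}
piece 7:h rests on {6:m}
piece 8:j rests on {7:h}
piece 9:i rests on {8:j}
minimal pieces: {0:l, 1:m}
ways to finish when only these pieces remain (= sum over removing one remaining piece with nothing left below it):
  1 left: {9}→1
  2 left: {8,9}→1
  3 left: {7,8,9}→1
  4 left: {6,7,8,9}→1
  5 left: {5,6,7,8,9}→1
  6 left: {4,5,6,7,8,9}→1
  7 left: {3,4,5,6,7,8,9}→1
  8 left: {0,3,4,5,6,7,8,9}→1  {2,3,4,5,6,7,8,9}→1
  placing 0:l first → 1 extensions
  placing 1:m first → 2 extensions
total linear extensions = 3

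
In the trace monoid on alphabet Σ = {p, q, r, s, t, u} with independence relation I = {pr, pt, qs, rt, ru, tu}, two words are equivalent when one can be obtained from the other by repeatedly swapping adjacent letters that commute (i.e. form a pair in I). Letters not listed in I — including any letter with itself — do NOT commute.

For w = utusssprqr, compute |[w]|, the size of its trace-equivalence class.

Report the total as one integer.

piece 0:u — minimal
piece 1:t — minimal
piece 2:u rests on {0:u}
piece 3:s rests on {1:t, 2:u}
piece 4:s rests on {3:s}
piece 5:s rests on {4:s}
piece 6:p rests on {5:s}
piece 7:r rests on {5:s}
piece 8:q rests on {6:p, 7:r}
piece 9:r rests on {8:q}
minimal pieces: {0:u, 1:t}
ways to finish when only these pieces remain (= sum over removing one remaining piece with nothing left below it):
  1 left: {9}→1
  2 left: {8,9}→1
  3 left: {6,8,9}→1  {7,8,9}→1
  4 left: {6,7,8,9}→2
  5 left: {5,6,7,8,9}→2
  6 left: {4,5,6,7,8,9}→2
  7 left: {3,4,5,6,7,8,9}→2
  8 left: {1,3,4,5,6,7,8,9}→2  {2,3,4,5,6,7,8,9}→2
  placing 0:u first → 4 extensions
  placing 1:t first → 2 extensions
total linear extensions = 6

6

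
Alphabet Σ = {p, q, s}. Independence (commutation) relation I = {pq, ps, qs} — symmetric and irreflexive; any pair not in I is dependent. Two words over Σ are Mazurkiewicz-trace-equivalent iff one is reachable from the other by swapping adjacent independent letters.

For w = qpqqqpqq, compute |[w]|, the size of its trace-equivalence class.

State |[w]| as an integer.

28

piece 0:q — minimal
piece 1:p — minimal
piece 2:q rests on {0:q}
piece 3:q rests on {2:q}
piece 4:q rests on {3:q}
piece 5:p rests on {1:p}
piece 6:q rests on {4:q}
piece 7:q rests on {6:q}
minimal pieces: {0:q, 1:p}
ways to finish when only these pieces remain (= sum over removing one remaining piece with nothing left below it):
  1 left: {5}→1  {7}→1
  2 left: {1,5}→1  {5,7}→2  {6,7}→1
  3 left: {1,5,7}→3  {4,6,7}→1  {5,6,7}→3
  4 left: {1,5,6,7}→6  {3,4,6,7}→1  {4,5,6,7}→4
  5 left: {1,4,5,6,7}→10  {2,3,4,6,7}→1  {3,4,5,6,7}→5
  6 left: {0,2,3,4,6,7}→1  {1,3,4,5,6,7}→15  {2,3,4,5,6,7}→6
  placing 0:q first → 21 extensions
  placing 1:p first → 7 extensions
total linear extensions = 28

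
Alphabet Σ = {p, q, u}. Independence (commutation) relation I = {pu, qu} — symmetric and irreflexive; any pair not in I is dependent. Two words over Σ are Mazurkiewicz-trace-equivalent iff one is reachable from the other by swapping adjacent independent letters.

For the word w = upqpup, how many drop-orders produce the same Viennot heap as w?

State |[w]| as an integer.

15

0(u) covers ∅
1(p) covers ∅
2(q) covers 1:p
3(p) covers 2:q
4(u) covers 0:u
5(p) covers 3:p
floor of heap: 0:u, 1:p
completions by unplaced set U, small U first (add the entries for U minus each lowest piece of U):
  |U|=1: {4}:1  {5}:1
  |U|=2: {0,4}:1  {3,5}:1  {4,5}:2
  |U|=3: {0,4,5}:3  {2,3,5}:1  {3,4,5}:3
  |U|=4: {0,3,4,5}:6  {1,2,3,5}:1  {2,3,4,5}:4
  start at 0(u): 5
  start at 1(p): 10
sum over floor = 15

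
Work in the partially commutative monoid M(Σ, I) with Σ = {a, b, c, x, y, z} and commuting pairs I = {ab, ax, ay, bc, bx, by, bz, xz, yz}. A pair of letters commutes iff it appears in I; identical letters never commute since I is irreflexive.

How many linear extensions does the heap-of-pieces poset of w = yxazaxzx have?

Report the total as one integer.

70

drop 0:y onto floor
drop 1:x onto {0:y}
drop 2:a onto floor
drop 3:z onto {2:a}
drop 4:a onto {3:z}
drop 5:x onto {1:x}
drop 6:z onto {4:a}
drop 7:x onto {5:x}
ground layer = {0:y, 2:a}
drop-orders for the pieces not yet dropped (sum over which currently-grounded one goes next):
  1 to go: {6} 1  {7} 1
  2 to go: {4,6} 1  {5,7} 1  {6,7} 2
  3 to go: {1,5,7} 1  {3,4,6} 1  {4,6,7} 3  {5,6,7} 3
  4 to go: {0,1,5,7} 1  {1,5,6,7} 4  {2,3,4,6} 1  {3,4,6,7} 4  {4,5,6,7} 6
  5 to go: {0,1,5,6,7} 5  {1,4,5,6,7} 10  {2,3,4,6,7} 5  {3,4,5,6,7} 10
  6 to go: {0,1,4,5,6,7} 15  {1,3,4,5,6,7} 20  {2,3,4,5,6,7} 15
  if 0:y drops first: 35 orders
  if 2:a drops first: 35 orders
heap linearizations: 70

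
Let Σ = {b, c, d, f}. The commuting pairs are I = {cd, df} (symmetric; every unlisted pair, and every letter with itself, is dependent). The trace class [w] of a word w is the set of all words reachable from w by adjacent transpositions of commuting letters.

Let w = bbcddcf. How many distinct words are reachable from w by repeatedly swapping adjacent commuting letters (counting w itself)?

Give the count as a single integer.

10

drop 0:b onto floor
drop 1:b onto {0:b}
drop 2:c onto {1:b}
drop 3:d onto {1:b}
drop 4:d onto {3:d}
drop 5:c onto {2:c}
drop 6:f onto {5:c}
ground layer = {0:b}
drop-orders for the pieces not yet dropped (sum over which currently-grounded one goes next):
  1 to go: {4} 1  {6} 1
  2 to go: {3,4} 1  {4,6} 2  {5,6} 1
  3 to go: {2,5,6} 1  {3,4,6} 3  {4,5,6} 3
  4 to go: {2,4,5,6} 4  {3,4,5,6} 6
  5 to go: {2,3,4,5,6} 10
  if 0:b drops first: 10 orders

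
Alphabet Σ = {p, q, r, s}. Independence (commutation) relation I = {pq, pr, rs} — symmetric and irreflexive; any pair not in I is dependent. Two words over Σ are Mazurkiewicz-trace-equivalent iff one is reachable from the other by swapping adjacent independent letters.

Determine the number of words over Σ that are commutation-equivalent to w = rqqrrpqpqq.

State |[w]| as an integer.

drop 0:r onto floor
drop 1:q onto {0:r}
drop 2:q onto {1:q}
drop 3:r onto {2:q}
drop 4:r onto {3:r}
drop 5:p onto floor
drop 6:q onto {4:r}
drop 7:p onto {5:p}
drop 8:q onto {6:q}
drop 9:q onto {8:q}
ground layer = {0:r, 5:p}
drop-orders for the pieces not yet dropped (sum over which currently-grounded one goes next):
  1 to go: {7} 1  {9} 1
  2 to go: {5,7} 1  {7,9} 2  {8,9} 1
  3 to go: {5,7,9} 3  {6,8,9} 1  {7,8,9} 3
  4 to go: {4,6,8,9} 1  {5,7,8,9} 6  {6,7,8,9} 4
  5 to go: {3,4,6,8,9} 1  {4,6,7,8,9} 5  {5,6,7,8,9} 10
  6 to go: {2,3,4,6,8,9} 1  {3,4,6,7,8,9} 6  {4,5,6,7,8,9} 15
  7 to go: {1,2,3,4,6,8,9} 1  {2,3,4,6,7,8,9} 7  {3,4,5,6,7,8,9} 21
  8 to go: {0,1,2,3,4,6,8,9} 1  {1,2,3,4,6,7,8,9} 8  {2,3,4,5,6,7,8,9} 28
  if 0:r drops first: 36 orders
  if 5:p drops first: 9 orders
heap linearizations: 45

45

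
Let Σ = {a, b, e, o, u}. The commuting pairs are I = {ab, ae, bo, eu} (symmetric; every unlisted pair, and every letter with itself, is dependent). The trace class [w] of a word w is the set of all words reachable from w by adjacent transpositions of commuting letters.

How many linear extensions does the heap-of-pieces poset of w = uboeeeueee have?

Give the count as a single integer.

drop 0:u onto floor
drop 1:b onto {0:u}
drop 2:o onto {0:u}
drop 3:e onto {1:b, 2:o}
drop 4:e onto {3:e}
drop 5:e onto {4:e}
drop 6:u onto {1:b, 2:o}
drop 7:e onto {5:e}
drop 8:e onto {7:e}
drop 9:e onto {8:e}
ground layer = {0:u}
drop-orders for the pieces not yet dropped (sum over which currently-grounded one goes next):
  1 to go: {6} 1  {9} 1
  2 to go: {6,9} 2  {8,9} 1
  3 to go: {6,8,9} 3  {7,8,9} 1
  4 to go: {5,7,8,9} 1  {6,7,8,9} 4
  5 to go: {4,5,7,8,9} 1  {5,6,7,8,9} 5
  6 to go: {3,4,5,7,8,9} 1  {4,5,6,7,8,9} 6
  7 to go: {3,4,5,6,7,8,9} 7
  8 to go: {1,3,4,5,6,7,8,9} 7  {2,3,4,5,6,7,8,9} 7
  if 0:u drops first: 14 orders

14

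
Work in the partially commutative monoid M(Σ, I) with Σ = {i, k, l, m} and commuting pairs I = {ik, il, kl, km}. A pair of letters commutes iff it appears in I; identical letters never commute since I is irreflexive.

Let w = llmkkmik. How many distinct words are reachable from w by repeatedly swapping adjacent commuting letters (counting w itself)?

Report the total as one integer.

56

piece 0:l — minimal
piece 1:l rests on {0:l}
piece 2:m rests on {1:l}
piece 3:k — minimal
piece 4:k rests on {3:k}
piece 5:m rests on {2:m}
piece 6:i rests on {5:m}
piece 7:k rests on {4:k}
minimal pieces: {0:l, 3:k}
ways to finish when only these pieces remain (= sum over removing one remaining piece with nothing left below it):
  1 left: {6}→1  {7}→1
  2 left: {4,7}→1  {5,6}→1  {6,7}→2
  3 left: {2,5,6}→1  {3,4,7}→1  {4,6,7}→3  {5,6,7}→3
  4 left: {1,2,5,6}→1  {2,5,6,7}→4  {3,4,6,7}→4  {4,5,6,7}→6
  5 left: {0,1,2,5,6}→1  {1,2,5,6,7}→5  {2,4,5,6,7}→10  {3,4,5,6,7}→10
  6 left: {0,1,2,5,6,7}→6  {1,2,4,5,6,7}→15  {2,3,4,5,6,7}→20
  placing 0:l first → 35 extensions
  placing 3:k first → 21 extensions
total linear extensions = 56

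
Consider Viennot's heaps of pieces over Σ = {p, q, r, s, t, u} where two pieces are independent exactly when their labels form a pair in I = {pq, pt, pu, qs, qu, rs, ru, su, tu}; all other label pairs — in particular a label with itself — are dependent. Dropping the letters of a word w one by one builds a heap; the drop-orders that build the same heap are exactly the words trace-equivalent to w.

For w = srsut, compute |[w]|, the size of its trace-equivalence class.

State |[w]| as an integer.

drop 0:s onto floor
drop 1:r onto floor
drop 2:s onto {0:s}
drop 3:u onto floor
drop 4:t onto {1:r, 2:s}
ground layer = {0:s, 1:r, 3:u}
drop-orders for the pieces not yet dropped (sum over which currently-grounded one goes next):
  1 to go: {3} 1  {4} 1
  2 to go: {1,4} 1  {2,4} 1  {3,4} 2
  3 to go: {0,2,4} 1  {1,2,4} 2  {1,3,4} 3  {2,3,4} 3
  if 0:s drops first: 8 orders
  if 1:r drops first: 4 orders
  if 3:u drops first: 3 orders
heap linearizations: 15

15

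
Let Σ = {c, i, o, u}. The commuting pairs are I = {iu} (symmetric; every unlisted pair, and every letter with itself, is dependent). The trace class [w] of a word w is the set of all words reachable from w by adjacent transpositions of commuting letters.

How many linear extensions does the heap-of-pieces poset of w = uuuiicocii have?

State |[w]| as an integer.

10

piece 0:u — minimal
piece 1:u rests on {0:u}
piece 2:u rests on {1:u}
piece 3:i — minimal
piece 4:i rests on {3:i}
piece 5:c rests on {2:u, 4:i}
piece 6:o rests on {5:c}
piece 7:c rests on {6:o}
piece 8:i rests on {7:c}
piece 9:i rests on {8:i}
minimal pieces: {0:u, 3:i}
ways to finish when only these pieces remain (= sum over removing one remaining piece with nothing left below it):
  1 left: {9}→1
  2 left: {8,9}→1
  3 left: {7,8,9}→1
  4 left: {6,7,8,9}→1
  5 left: {5,6,7,8,9}→1
  6 left: {2,5,6,7,8,9}→1  {4,5,6,7,8,9}→1
  7 left: {1,2,5,6,7,8,9}→1  {2,4,5,6,7,8,9}→2  {3,4,5,6,7,8,9}→1
  8 left: {0,1,2,5,6,7,8,9}→1  {1,2,4,5,6,7,8,9}→3  {2,3,4,5,6,7,8,9}→3
  placing 0:u first → 6 extensions
  placing 3:i first → 4 extensions
total linear extensions = 10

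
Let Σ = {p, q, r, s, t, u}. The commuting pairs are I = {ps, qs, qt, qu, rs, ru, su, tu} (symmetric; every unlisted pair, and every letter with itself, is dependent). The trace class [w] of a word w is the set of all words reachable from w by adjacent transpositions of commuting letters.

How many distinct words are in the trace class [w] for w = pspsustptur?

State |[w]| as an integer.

#0=p has no predecessor
#1=s has no predecessor
#2=p depends on [0:p]
#3=s depends on [1:s]
#4=u depends on [2:p]
#5=s depends on [3:s]
#6=t depends on [2:p, 5:s]
#7=p depends on [4:u, 6:t]
#8=t depends on [7:p]
#9=u depends on [7:p]
#10=r depends on [8:t]
sources: [0:p, 1:s]
N(rest) = Σ N(rest − s) over sources s of rest; N(one piece) = 1:
  size 1 → [9]=1  [10]=1
  size 2 → [8,10]=1  [9,10]=2
  size 3 → [8,9,10]=3
  size 4 → [7,8,9,10]=3
  size 5 → [4,7,8,9,10]=3  [6,7,8,9,10]=3
  size 6 → [4,6,7,8,9,10]=6  [5,6,7,8,9,10]=3
  size 7 → [2,4,6,7,8,9,10]=6  [3,5,6,7,8,9,10]=3  [4,5,6,7,8,9,10]=9
  size 8 → [0,2,4,6,7,8,9,10]=6  [1,3,5,6,7,8,9,10]=3  [2,4,5,6,7,8,9,10]=15  [3,4,5,6,7,8,9,10]=12
  size 9 → [0,2,4,5,6,7,8,9,10]=21  [1,3,4,5,6,7,8,9,10]=15  [2,3,4,5,6,7,8,9,10]=27
  first=0(p) contributes 42
  first=1(s) contributes 48
|[w]| = 90

90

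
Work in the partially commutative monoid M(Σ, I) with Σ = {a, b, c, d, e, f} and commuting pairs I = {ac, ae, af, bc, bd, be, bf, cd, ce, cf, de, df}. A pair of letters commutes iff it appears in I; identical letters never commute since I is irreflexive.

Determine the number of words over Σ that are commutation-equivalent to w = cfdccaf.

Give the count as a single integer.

210

#0=c has no predecessor
#1=f has no predecessor
#2=d has no predecessor
#3=c depends on [0:c]
#4=c depends on [3:c]
#5=a depends on [2:d]
#6=f depends on [1:f]
sources: [0:c, 1:f, 2:d]
N(rest) = Σ N(rest − s) over sources s of rest; N(one piece) = 1:
  size 1 → [4]=1  [5]=1  [6]=1
  size 2 → [1,6]=1  [2,5]=1  [3,4]=1  [4,5]=2  [4,6]=2  [5,6]=2
  size 3 → [0,3,4]=1  [1,4,6]=3  [1,5,6]=3  [2,4,5]=3  [2,5,6]=3  [3,4,5]=3  [3,4,6]=3  [4,5,6]=6
  size 4 → [0,3,4,5]=4  [0,3,4,6]=4  [1,2,5,6]=6  [1,3,4,6]=6  [1,4,5,6]=12  [2,3,4,5]=6  [2,4,5,6]=12  [3,4,5,6]=12
  size 5 → [0,1,3,4,6]=10  [0,2,3,4,5]=10  [0,3,4,5,6]=20  [1,2,4,5,6]=30  [1,3,4,5,6]=30  [2,3,4,5,6]=30
  first=0(c) contributes 90
  first=1(f) contributes 60
  first=2(d) contributes 60
|[w]| = 210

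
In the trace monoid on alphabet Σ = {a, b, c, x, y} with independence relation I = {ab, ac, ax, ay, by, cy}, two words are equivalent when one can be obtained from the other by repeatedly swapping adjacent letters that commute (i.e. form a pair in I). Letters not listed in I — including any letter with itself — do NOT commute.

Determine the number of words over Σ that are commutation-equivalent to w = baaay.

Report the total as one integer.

#0=b has no predecessor
#1=a has no predecessor
#2=a depends on [1:a]
#3=a depends on [2:a]
#4=y has no predecessor
sources: [0:b, 1:a, 4:y]
N(rest) = Σ N(rest − s) over sources s of rest; N(one piece) = 1:
  size 1 → [0]=1  [3]=1  [4]=1
  size 2 → [0,3]=2  [0,4]=2  [2,3]=1  [3,4]=2
  size 3 → [0,2,3]=3  [0,3,4]=6  [1,2,3]=1  [2,3,4]=3
  first=0(b) contributes 4
  first=1(a) contributes 12
  first=4(y) contributes 4
|[w]| = 20

20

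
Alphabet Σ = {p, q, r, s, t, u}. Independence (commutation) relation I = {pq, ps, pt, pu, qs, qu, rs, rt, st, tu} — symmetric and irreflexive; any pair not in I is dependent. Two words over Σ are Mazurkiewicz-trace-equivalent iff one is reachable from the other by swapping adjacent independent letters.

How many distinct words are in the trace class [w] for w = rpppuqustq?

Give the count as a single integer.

1680

drop 0:r onto floor
drop 1:p onto {0:r}
drop 2:p onto {1:p}
drop 3:p onto {2:p}
drop 4:u onto {0:r}
drop 5:q onto {0:r}
drop 6:u onto {4:u}
drop 7:s onto {6:u}
drop 8:t onto {5:q}
drop 9:q onto {8:t}
ground layer = {0:r}
drop-orders for the pieces not yet dropped (sum over which currently-grounded one goes next):
  1 to go: {3} 1  {7} 1  {9} 1
  2 to go: {2,3} 1  {3,7} 2  {3,9} 2  {6,7} 1  {7,9} 2  {8,9} 1
  3 to go: {1,2,3} 1  {2,3,7} 3  {2,3,9} 3  {3,6,7} 3  {3,7,9} 6  {3,8,9} 3  {4,6,7} 1  {5,8,9} 1  {6,7,9} 3  {7,8,9} 3
  4 to go: {1,2,3,7} 4  {1,2,3,9} 4  {2,3,6,7} 6  {2,3,7,9} 12  {2,3,8,9} 6  {3,4,6,7} 4  {3,5,8,9} 4  {3,6,7,9} 12  {3,7,8,9} 12  {4,6,7,9} 4  {5,7,8,9} 4  {6,7,8,9} 6
  5 to go: {1,2,3,6,7} 10  {1,2,3,7,9} 20  {1,2,3,8,9} 10  {2,3,4,6,7} 10  {2,3,5,8,9} 10  {2,3,6,7,9} 30  {2,3,7,8,9} 30  {3,4,6,7,9} 20  {3,5,7,8,9} 20  {3,6,7,8,9} 30  {4,6,7,8,9} 10  {5,6,7,8,9} 10
  6 to go: {1,2,3,4,6,7} 20  {1,2,3,5,8,9} 20  {1,2,3,6,7,9} 60  {1,2,3,7,8,9} 60  {2,3,4,6,7,9} 60  {2,3,5,7,8,9} 60  {2,3,6,7,8,9} 90  {3,4,6,7,8,9} 60  {3,5,6,7,8,9} 60  {4,5,6,7,8,9} 20
  7 to go: {1,2,3,4,6,7,9} 140  {1,2,3,5,7,8,9} 140  {1,2,3,6,7,8,9} 210  {2,3,4,6,7,8,9} 210  {2,3,5,6,7,8,9} 210  {3,4,5,6,7,8,9} 140
  8 to go: {1,2,3,4,6,7,8,9} 560  {1,2,3,5,6,7,8,9} 560  {2,3,4,5,6,7,8,9} 560
  if 0:r drops first: 1680 orders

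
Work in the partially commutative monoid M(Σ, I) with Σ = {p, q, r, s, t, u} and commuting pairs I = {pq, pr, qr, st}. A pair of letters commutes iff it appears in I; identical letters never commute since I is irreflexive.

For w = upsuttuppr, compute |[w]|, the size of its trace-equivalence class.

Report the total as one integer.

3

#0=u has no predecessor
#1=p depends on [0:u]
#2=s depends on [1:p]
#3=u depends on [2:s]
#4=t depends on [3:u]
#5=t depends on [4:t]
#6=u depends on [5:t]
#7=p depends on [6:u]
#8=p depends on [7:p]
#9=r depends on [6:u]
sources: [0:u]
N(rest) = Σ N(rest − s) over sources s of rest; N(one piece) = 1:
  size 1 → [8]=1  [9]=1
  size 2 → [7,8]=1  [8,9]=2
  size 3 → [7,8,9]=3
  size 4 → [6,7,8,9]=3
  size 5 → [5,6,7,8,9]=3
  size 6 → [4,5,6,7,8,9]=3
  size 7 → [3,4,5,6,7,8,9]=3
  size 8 → [2,3,4,5,6,7,8,9]=3
  first=0(u) contributes 3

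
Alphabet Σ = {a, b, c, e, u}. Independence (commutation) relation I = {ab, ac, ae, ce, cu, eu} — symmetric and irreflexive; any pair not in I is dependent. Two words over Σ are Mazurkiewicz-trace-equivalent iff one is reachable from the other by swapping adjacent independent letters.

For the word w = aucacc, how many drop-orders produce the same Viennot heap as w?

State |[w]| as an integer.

20

piece 0:a — minimal
piece 1:u rests on {0:a}
piece 2:c — minimal
piece 3:a rests on {1:u}
piece 4:c rests on {2:c}
piece 5:c rests on {4:c}
minimal pieces: {0:a, 2:c}
ways to finish when only these pieces remain (= sum over removing one remaining piece with nothing left below it):
  1 left: {3}→1  {5}→1
  2 left: {1,3}→1  {3,5}→2  {4,5}→1
  3 left: {0,1,3}→1  {1,3,5}→3  {2,4,5}→1  {3,4,5}→3
  4 left: {0,1,3,5}→4  {1,3,4,5}→6  {2,3,4,5}→4
  placing 0:a first → 10 extensions
  placing 2:c first → 10 extensions
total linear extensions = 20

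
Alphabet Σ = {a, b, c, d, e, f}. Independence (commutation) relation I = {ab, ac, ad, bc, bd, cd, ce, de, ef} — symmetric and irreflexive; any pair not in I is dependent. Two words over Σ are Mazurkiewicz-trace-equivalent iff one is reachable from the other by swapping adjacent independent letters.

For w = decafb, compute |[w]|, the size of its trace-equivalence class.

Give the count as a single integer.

drop 0:d onto floor
drop 1:e onto floor
drop 2:c onto floor
drop 3:a onto {1:e}
drop 4:f onto {0:d, 2:c, 3:a}
drop 5:b onto {4:f}
ground layer = {0:d, 1:e, 2:c}
drop-orders for the pieces not yet dropped (sum over which currently-grounded one goes next):
  1 to go: {5} 1
  2 to go: {4,5} 1
  3 to go: {0,4,5} 1  {2,4,5} 1  {3,4,5} 1
  4 to go: {0,2,4,5} 2  {0,3,4,5} 2  {1,3,4,5} 1  {2,3,4,5} 2
  if 0:d drops first: 3 orders
  if 1:e drops first: 6 orders
  if 2:c drops first: 3 orders
heap linearizations: 12

12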